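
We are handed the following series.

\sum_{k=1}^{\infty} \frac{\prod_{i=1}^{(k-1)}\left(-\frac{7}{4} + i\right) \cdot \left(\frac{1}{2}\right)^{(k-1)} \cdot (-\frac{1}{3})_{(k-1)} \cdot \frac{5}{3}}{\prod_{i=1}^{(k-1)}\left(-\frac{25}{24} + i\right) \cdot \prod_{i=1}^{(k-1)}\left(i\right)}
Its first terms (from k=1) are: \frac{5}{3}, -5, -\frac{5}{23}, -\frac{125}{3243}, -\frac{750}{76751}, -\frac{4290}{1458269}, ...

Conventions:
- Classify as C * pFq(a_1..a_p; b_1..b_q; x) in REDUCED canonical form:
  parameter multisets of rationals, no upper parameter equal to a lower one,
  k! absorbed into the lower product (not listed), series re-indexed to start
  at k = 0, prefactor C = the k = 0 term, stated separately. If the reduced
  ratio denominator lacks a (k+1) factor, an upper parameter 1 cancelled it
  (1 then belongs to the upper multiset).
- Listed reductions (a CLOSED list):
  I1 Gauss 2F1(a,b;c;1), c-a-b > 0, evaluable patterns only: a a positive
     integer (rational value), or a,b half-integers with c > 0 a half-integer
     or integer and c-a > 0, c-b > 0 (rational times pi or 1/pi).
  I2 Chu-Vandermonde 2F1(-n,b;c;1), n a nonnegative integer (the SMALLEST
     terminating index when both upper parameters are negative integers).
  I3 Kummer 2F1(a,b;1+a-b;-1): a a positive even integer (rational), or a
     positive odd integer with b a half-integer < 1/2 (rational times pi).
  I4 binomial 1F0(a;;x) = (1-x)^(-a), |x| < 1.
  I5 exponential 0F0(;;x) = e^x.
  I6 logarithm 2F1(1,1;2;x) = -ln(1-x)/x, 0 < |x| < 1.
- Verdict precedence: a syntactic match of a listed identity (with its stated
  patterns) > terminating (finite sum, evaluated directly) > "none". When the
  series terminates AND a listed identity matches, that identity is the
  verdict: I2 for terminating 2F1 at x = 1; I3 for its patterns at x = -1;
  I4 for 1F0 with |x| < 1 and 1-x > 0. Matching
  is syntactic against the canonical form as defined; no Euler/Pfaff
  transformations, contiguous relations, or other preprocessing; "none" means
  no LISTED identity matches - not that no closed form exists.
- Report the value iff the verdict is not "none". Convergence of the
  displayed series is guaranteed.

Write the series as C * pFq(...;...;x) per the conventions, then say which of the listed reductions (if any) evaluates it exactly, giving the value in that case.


Reduced: x = \frac{1}{2}, 2F1, upper = {-\frac{3}{4}, -\frac{1}{3}}, lower = {-\frac{1}{24}}, C = \frac{5}{3}. Verdict: none. Every listed pattern misses the 2F1 form at \frac{1}{2}, upper {-\frac{3}{4}, -\frac{1}{3}}.

Key observation: from the first term \frac{5}{3}: the product of the first k integers (prefactor 5/3) is k!.
Consecutive-term ratio: r(k) = \frac{1}{2} * (k-\frac{3}{4}) (k-\frac{1}{3}) / [(k-\frac{1}{24}) (k+1)] ; factor over Q: parameters, x = \frac{1}{2}, and C = \frac{5}{3}.


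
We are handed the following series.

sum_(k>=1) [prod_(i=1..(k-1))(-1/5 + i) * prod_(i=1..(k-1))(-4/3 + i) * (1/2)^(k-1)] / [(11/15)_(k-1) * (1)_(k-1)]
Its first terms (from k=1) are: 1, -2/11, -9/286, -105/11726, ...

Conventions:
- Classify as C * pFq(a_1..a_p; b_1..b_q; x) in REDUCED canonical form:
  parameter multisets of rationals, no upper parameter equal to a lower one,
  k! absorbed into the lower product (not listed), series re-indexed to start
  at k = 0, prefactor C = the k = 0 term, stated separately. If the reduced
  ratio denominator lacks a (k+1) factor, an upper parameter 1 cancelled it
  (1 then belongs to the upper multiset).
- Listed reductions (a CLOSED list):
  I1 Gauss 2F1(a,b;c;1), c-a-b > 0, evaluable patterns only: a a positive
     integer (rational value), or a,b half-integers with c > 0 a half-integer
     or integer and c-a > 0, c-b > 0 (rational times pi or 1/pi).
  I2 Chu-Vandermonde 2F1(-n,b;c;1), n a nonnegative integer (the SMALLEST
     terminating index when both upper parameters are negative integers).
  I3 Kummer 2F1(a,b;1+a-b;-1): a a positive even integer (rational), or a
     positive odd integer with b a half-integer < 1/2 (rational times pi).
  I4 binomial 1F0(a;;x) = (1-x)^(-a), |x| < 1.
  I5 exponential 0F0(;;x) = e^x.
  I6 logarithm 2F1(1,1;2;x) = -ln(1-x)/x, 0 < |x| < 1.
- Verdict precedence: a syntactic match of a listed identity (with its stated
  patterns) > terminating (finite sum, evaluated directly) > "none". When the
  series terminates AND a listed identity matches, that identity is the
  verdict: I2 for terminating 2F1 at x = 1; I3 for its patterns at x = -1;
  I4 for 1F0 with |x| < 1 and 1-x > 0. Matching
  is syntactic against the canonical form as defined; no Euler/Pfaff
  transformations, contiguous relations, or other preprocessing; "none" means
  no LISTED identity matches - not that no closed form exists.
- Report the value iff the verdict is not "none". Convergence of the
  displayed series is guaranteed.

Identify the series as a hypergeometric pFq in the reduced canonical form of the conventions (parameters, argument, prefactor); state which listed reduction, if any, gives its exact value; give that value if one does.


With C = 1: the canonical form is 2F1(-1/3, 4/5; 11/15; 1/2). Verdict: none here - no I1-I6 shape fits x = 1/2 with lower {11/15}.

First insight: t_0 = 1 here, and the running product (C = 1) telescopes to a rising factorial.
Ratio: r(k) = (1/2) * (k-1/3) (k+4/5) / [(k+11/15) (k+1)] - rational in k. x = (1/2); t_0 = 1; negate the roots.


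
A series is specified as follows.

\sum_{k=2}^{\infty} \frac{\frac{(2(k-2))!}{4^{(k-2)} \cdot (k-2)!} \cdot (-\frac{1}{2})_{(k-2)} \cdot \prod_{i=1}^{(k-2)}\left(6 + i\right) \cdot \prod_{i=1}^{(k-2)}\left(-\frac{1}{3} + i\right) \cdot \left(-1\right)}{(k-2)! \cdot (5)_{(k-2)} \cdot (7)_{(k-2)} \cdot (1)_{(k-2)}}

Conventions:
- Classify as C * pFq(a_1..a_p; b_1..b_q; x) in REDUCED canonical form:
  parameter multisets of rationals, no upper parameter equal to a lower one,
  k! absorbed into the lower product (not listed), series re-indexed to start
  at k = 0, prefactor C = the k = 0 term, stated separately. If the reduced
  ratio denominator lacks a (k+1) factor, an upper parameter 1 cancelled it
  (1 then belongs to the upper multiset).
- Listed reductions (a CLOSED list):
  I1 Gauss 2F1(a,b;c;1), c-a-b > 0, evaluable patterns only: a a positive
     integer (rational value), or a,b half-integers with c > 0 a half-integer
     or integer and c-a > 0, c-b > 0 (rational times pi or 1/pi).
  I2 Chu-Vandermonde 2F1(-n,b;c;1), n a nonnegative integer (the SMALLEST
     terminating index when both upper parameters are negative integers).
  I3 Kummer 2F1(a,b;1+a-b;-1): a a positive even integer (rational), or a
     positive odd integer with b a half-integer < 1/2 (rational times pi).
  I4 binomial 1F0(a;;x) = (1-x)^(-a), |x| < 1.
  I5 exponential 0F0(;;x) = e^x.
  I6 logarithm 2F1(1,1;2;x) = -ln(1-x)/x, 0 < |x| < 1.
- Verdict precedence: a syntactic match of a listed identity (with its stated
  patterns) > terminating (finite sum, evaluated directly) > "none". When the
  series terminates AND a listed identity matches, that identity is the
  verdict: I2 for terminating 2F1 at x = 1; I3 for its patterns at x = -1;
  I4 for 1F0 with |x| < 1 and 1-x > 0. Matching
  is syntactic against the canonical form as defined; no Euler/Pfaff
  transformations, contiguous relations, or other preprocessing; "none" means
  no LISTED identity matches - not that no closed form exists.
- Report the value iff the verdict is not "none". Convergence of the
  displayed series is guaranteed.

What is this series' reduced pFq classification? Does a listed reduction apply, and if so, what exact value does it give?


Prefactor -1, argument 1: 3F2 with upper {-\frac{1}{2}, \frac{1}{2}, \frac{2}{3}} over lower {1, 5}. Verdict: none here - no I1-I6 shape fits x = 1 with lower {1, 5}.

Key observation: with t_0 = -1, the running product (C = -1) telescopes to a rising factorial.
Adjacent-term ratio: r(k) = 1 * (k-\frac{1}{2}) (k+\frac{1}{2}) (k+\frac{2}{3}) / [(k+1) (k+5) (k+1)] - rational in k, leading ratio 1; with t_0 = -1, classification follows.


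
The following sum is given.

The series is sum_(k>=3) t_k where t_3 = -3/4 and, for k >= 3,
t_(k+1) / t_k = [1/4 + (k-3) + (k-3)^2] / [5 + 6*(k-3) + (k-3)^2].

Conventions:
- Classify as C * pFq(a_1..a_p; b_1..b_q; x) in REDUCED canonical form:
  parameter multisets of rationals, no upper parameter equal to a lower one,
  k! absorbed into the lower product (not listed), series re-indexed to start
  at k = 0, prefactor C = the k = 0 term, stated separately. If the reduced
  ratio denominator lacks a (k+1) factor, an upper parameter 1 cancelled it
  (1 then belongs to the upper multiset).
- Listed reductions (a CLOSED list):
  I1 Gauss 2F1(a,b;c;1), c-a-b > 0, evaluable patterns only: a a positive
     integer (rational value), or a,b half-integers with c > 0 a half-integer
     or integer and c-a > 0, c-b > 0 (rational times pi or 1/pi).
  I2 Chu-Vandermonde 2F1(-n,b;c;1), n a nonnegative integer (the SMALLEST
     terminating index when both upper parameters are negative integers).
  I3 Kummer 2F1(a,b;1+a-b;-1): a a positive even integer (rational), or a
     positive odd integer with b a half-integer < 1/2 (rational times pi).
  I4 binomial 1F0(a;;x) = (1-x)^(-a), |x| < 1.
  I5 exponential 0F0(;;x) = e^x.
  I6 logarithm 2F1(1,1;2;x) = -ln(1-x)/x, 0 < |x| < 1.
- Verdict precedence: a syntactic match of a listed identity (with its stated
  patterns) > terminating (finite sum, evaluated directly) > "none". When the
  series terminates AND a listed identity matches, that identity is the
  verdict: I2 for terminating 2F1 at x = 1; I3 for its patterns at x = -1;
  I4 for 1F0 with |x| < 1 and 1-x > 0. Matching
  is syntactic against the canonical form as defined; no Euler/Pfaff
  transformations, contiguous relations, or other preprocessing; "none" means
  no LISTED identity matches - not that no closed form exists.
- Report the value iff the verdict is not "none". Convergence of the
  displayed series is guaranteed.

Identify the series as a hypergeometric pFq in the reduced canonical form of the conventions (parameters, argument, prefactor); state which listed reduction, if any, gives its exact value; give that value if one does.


Prefactor -3/4, argument 1: 2F1 with upper {1/2, 1/2} over lower {5}. Verdict: Gauss (I1, half-integer pattern) matches (x = 1; upper {1/2, 1/2} half-integers, c = 5 in the evaluable pattern). Exact value: (-3072/1225) / pi.

Structural cue: from the first term -3/4: factor the ratio over Q (prefactor -3/4): negated roots = parameters.
Adjacent-term ratio: r(k) = 1 * (k+1/2) (k+1/2) / [(k+5) (k+1)] - poly over poly, x = 1 from leading terms; C = -3/4 at k = 0.


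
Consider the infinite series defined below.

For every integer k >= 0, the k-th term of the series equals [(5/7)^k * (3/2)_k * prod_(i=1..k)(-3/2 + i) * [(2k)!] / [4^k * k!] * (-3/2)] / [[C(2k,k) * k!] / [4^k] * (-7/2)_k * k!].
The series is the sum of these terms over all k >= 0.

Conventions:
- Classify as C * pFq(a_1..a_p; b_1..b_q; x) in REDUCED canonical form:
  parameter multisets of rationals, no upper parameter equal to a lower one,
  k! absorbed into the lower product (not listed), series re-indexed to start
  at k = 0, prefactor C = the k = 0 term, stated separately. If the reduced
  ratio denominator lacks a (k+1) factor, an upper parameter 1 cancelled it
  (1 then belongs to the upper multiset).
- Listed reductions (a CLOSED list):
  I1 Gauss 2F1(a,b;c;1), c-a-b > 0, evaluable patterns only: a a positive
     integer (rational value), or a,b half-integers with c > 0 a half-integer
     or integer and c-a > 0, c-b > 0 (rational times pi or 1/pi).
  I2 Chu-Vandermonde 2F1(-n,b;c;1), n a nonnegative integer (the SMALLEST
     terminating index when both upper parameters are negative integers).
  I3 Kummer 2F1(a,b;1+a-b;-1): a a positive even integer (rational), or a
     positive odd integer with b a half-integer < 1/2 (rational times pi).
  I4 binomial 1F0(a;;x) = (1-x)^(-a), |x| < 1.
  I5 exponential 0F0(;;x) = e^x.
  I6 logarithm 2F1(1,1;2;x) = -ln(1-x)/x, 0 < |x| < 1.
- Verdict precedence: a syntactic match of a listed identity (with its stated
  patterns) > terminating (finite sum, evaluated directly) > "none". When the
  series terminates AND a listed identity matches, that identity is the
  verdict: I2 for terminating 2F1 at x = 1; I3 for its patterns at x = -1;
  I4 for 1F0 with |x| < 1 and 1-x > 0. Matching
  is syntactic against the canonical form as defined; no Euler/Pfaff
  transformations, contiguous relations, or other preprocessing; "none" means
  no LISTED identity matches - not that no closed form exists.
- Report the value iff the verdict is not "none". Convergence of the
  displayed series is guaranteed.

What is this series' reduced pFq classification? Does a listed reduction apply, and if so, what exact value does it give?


Classification (C = -3/2): 2F1 with upper {-1/2, 3/2}, lower {-7/2}, argument x = 5/7. Verdict: none - at argument 5/7 the multisets {-1/2, 3/2} ; {-7/2} match no listed identity.

Structural cue: from the first term -3/2: the (2k)!/(4^k k!) block (prefactor -3/2) is the Pochhammer (1/2)_k.
Step ratio: r(k) = (5/7) * (k-1/2) (k+3/2) / [(k-7/2) (k+1)] ; factor over Q: parameters, x = (5/7), and C = -3/2.


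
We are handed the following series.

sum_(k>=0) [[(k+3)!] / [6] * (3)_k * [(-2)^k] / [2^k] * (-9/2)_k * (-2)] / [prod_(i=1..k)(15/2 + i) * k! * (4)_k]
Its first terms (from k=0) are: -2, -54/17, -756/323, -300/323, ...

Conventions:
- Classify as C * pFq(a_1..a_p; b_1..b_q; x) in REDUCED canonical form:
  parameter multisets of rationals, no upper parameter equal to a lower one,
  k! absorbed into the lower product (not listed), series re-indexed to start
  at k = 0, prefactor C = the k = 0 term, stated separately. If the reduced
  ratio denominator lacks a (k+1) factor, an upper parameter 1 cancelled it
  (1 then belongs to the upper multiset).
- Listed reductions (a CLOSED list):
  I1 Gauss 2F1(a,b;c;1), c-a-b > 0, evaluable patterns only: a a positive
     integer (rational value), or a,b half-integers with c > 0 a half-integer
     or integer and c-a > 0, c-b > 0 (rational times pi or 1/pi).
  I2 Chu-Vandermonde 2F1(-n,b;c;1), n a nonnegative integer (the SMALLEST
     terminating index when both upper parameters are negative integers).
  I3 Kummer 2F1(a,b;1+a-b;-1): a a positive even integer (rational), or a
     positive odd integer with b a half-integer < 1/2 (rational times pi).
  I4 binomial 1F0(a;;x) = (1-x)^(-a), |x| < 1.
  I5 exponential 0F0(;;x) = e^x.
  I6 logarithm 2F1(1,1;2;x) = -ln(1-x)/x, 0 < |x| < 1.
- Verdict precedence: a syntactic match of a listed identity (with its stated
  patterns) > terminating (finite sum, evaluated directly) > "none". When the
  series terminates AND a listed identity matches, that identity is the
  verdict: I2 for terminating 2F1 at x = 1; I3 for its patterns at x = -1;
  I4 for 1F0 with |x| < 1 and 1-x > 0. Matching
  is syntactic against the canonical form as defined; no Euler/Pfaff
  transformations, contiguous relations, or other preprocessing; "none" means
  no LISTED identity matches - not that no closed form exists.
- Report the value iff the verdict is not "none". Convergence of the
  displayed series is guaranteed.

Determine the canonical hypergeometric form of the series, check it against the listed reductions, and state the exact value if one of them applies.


First insight: from the first term -2: the two k-th powers (C = -2, x = -1) combine into one argument.
Term ratio: r(k) = (-1) * (k-9/2) (k+3) / [(k+17/2) (k+1)] - rational; roots negated = parameters, x = (-1), C = -2.

Canonical form: C = -2 times 2F1 with upper {-9/2, 3}, lower {17/2}, x = -1. Verdict: Kummer (I3) fires (x = -1; c = 17/2 equals 1+a-b for upper {-9/2, 3}: listed pattern). Exact value: (-45045/16384) * pi.


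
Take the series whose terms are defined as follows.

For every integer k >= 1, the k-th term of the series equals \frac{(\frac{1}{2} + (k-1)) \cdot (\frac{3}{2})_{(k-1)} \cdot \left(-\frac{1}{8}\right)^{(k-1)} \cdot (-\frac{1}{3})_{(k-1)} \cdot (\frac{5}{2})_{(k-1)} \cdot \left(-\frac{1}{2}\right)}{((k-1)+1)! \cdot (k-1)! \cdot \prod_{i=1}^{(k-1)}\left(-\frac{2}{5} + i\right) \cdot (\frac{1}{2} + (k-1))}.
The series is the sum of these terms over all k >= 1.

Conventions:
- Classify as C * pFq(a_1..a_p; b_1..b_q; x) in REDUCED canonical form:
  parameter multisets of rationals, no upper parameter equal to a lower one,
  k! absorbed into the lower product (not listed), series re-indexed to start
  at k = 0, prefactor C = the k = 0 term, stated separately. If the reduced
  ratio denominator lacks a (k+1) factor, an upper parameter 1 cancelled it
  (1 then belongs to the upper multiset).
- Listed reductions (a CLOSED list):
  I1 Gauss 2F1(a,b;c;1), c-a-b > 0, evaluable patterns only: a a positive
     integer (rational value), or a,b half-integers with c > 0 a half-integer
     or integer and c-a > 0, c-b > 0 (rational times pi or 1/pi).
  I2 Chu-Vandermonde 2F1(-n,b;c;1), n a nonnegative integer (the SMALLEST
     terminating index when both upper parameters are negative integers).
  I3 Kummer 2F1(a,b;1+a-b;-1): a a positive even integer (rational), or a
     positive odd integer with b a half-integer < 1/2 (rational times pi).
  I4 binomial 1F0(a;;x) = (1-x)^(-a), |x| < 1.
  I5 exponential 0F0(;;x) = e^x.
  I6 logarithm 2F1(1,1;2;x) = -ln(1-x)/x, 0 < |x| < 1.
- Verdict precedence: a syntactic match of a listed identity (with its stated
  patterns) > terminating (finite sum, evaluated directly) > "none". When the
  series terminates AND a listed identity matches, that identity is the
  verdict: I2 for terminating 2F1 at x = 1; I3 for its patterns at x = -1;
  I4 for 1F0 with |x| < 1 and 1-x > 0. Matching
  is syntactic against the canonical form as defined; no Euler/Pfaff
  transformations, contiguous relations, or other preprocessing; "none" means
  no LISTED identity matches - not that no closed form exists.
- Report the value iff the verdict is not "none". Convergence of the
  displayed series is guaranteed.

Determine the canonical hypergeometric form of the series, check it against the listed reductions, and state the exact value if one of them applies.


This is -\frac{1}{2} * 3F2(-\frac{1}{3}, \frac{3}{2}, \frac{5}{2}; \frac{3}{5}, 2; -\frac{1}{8}) in reduced canonical form. Verdict: none - at argument -\frac{1}{8} the multisets {-\frac{1}{3}, \frac{3}{2}, \frac{5}{2}} ; {\frac{3}{5}, 2} match no listed identity.

Structural cue: with t_0 = -\frac{1}{2}, the lower running product (C = -1/2) is a rising factorial.
Adjacent-term ratio: r(k) = -\frac{1}{8} * (k-\frac{1}{3}) (k+\frac{3}{2}) (k+\frac{5}{2}) / [(k+\frac{3}{5}) (k+2) (k+1)] - rational; roots negated = parameters, x = -\frac{1}{8}, C = -\frac{1}{2}.


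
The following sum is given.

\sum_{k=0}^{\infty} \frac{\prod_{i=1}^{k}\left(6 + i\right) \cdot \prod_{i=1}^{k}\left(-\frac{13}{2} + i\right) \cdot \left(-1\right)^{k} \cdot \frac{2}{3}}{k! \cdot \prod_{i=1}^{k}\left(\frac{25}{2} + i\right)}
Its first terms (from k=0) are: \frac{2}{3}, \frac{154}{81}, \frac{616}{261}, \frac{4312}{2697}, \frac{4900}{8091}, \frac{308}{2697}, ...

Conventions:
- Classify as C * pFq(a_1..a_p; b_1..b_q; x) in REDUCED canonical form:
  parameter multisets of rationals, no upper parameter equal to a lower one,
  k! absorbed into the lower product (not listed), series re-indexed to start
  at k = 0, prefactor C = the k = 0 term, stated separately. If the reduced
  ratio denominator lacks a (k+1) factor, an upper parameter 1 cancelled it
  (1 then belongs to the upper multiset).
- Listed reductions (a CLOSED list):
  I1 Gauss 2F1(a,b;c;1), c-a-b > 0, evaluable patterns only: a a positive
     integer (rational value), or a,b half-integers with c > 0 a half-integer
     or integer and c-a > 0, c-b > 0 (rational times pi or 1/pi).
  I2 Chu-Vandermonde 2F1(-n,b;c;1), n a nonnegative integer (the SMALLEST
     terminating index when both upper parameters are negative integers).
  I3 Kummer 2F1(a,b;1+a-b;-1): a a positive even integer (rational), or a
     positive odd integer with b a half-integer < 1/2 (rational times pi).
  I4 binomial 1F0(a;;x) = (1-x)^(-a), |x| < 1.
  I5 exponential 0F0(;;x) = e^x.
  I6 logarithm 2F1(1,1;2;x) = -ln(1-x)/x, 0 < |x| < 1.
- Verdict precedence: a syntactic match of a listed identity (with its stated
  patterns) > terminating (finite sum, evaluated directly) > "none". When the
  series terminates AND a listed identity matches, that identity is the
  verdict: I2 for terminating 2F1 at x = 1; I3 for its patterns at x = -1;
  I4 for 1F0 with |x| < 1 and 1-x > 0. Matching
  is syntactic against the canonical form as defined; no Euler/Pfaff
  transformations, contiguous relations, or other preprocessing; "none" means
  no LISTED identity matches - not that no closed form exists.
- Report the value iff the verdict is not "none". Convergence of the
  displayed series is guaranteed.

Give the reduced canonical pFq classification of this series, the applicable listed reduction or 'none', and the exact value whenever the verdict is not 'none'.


x = -1 here; the reduced form reads 2F1, upper {-\frac{11}{2}, 7}, lower {\frac{27}{2}}, C = \frac{2}{3}. Verdict: Kummer (I3) matches (x = -1; c = \frac{27}{2} equals 1+a-b for upper {-\frac{11}{2}, 7}: listed pattern). Sum: \frac{929553625}{402653184} \cdot \pi.

Structural cue: with t_0 = \frac{2}{3}, the lower running product (prefactor 2/3) is a rising factorial.
Ratio: r(k) = -1 * (k-\frac{11}{2}) (k+7) / [(k+\frac{27}{2}) (k+1)] - rational in k. x = -1; t_0 = \frac{2}{3}; negate the roots.


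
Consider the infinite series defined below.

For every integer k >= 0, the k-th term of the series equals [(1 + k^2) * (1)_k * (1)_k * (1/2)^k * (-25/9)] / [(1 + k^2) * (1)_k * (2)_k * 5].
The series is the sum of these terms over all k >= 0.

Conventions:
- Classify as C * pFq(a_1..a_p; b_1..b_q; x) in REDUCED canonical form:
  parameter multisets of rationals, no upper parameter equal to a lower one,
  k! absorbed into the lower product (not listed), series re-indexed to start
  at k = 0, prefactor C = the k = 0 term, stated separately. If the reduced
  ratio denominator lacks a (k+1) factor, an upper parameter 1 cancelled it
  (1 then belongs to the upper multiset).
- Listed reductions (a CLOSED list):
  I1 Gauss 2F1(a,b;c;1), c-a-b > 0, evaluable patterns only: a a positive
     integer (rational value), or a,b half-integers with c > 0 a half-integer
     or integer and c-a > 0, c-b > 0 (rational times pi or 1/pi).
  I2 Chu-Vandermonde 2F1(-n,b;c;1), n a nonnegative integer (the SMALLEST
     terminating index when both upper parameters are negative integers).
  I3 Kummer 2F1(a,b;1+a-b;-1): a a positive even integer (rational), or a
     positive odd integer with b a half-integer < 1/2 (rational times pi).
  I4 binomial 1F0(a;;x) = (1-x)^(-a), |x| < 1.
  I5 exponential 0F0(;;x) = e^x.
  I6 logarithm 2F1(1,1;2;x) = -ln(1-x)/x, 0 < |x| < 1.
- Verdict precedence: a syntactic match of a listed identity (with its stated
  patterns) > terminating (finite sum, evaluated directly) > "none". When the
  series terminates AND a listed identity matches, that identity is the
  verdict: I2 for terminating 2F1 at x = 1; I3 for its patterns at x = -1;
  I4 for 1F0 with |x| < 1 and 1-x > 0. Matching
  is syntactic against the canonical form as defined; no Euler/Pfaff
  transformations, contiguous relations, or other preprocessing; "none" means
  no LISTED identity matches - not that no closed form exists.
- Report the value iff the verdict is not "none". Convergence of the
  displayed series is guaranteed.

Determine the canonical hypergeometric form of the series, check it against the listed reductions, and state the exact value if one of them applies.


At argument 1/2: a 2F1 with upper {1, 1}, lower {2}, scaled by C = -5/9. Verdict: this is the logarithmic series (I6) (the logarithm: parameters (1,1;2), x = 1/2). Value: (10/9) * ln(1/2).

Key observation: t_0 being -5/9, (1)_k (C = -5/9) is k! itself.
Term ratio: r(k) = (1/2) * (k+1) (k+1) / [(k+2) (k+1)] ; factor over Q: parameters, x = (1/2), and C = -5/9.


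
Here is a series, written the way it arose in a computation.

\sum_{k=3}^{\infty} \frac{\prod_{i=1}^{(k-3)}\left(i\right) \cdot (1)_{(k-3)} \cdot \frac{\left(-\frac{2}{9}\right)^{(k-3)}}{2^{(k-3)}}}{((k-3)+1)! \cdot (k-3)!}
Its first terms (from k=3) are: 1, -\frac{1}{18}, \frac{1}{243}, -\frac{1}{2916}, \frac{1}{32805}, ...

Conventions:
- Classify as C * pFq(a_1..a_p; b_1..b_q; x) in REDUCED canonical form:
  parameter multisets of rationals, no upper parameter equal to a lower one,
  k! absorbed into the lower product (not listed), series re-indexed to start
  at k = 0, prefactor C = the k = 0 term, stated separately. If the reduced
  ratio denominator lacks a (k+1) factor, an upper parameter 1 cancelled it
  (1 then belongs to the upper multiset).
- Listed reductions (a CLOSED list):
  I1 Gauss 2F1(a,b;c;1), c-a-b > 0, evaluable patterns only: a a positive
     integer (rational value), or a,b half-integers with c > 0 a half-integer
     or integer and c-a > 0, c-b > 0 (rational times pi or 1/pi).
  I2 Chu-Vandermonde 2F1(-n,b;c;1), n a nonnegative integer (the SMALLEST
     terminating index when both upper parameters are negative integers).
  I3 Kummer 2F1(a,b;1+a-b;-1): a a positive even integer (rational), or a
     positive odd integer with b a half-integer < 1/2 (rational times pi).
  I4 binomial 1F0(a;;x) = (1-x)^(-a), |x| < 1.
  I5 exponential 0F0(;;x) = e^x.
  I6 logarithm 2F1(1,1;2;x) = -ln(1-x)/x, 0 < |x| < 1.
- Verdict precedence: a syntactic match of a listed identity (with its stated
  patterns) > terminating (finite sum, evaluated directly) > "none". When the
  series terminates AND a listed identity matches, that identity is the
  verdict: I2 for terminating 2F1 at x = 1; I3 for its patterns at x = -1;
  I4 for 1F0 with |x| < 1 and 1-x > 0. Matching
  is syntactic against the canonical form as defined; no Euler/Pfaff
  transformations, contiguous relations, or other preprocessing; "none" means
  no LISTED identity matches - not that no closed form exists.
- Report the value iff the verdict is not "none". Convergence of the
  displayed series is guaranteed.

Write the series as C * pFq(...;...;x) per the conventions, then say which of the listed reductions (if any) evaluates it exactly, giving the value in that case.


Canonical form: C = 1 times 2F1 with upper {1, 1}, lower {2}, x = -\frac{1}{9}. Verdict: the I6 logarithm reduction fires (the logarithm: parameters (1,1;2), x = -\frac{1}{9}). Its exact value is 9 \cdot \ln\left(\frac{10}{9}\right).

First insight: t_0 being 1, the denominator's factorial ratio (prefactor 1) is a lower Pochhammer.
Ratio: r(k) = -\frac{1}{9} * (k+1) (k+1) / [(k+2) (k+1)] - poly over poly, x = -\frac{1}{9} from leading terms; C = 1 at k = 0.


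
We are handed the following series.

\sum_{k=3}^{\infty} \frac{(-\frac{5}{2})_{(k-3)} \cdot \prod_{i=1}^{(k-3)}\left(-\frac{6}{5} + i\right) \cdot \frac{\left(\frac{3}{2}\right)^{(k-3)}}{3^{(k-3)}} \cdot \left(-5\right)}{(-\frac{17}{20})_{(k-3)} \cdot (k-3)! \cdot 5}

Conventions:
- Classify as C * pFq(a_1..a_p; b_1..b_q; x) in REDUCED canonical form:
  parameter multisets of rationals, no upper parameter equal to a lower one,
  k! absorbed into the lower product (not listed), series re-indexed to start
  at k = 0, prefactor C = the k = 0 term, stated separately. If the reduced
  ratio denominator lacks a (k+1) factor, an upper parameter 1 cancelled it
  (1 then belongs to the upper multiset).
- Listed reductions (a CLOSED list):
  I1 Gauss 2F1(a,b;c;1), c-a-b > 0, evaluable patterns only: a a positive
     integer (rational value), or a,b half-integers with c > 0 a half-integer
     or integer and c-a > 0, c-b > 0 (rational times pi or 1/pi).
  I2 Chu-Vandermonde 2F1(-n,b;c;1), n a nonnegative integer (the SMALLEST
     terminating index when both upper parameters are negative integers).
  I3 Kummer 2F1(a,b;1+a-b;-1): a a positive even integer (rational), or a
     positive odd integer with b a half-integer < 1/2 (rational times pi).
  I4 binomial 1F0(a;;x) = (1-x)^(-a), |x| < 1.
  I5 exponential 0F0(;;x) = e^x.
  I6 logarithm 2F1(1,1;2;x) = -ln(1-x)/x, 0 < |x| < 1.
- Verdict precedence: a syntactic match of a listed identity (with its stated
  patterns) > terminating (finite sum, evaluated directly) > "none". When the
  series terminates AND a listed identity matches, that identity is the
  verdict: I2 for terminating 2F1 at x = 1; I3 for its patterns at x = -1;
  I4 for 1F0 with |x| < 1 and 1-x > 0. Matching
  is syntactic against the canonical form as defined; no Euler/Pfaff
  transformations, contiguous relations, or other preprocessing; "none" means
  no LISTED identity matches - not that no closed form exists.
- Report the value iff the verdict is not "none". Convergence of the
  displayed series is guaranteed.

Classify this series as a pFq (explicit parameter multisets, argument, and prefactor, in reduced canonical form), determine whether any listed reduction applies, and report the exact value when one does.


The series (x = \frac{1}{2}) is 2F1: upper {-\frac{5}{2}, -\frac{1}{5}}, lower {-\frac{17}{20}}, prefactor -1. Verdict: none. A 2F1 with upper {-\frac{5}{2}, -\frac{1}{5}} fits none of I1-I6 at x = \frac{1}{2}; the sum runs forever.

First insight: from the first term -1: the constant factors (C = -1) combine into one prefactor.
Ratio: r(k) = \frac{1}{2} * (k-\frac{5}{2}) (k-\frac{1}{5}) / [(k-\frac{17}{20}) (k+1)] - rational; roots negated = parameters, x = \frac{1}{2}, C = -1.


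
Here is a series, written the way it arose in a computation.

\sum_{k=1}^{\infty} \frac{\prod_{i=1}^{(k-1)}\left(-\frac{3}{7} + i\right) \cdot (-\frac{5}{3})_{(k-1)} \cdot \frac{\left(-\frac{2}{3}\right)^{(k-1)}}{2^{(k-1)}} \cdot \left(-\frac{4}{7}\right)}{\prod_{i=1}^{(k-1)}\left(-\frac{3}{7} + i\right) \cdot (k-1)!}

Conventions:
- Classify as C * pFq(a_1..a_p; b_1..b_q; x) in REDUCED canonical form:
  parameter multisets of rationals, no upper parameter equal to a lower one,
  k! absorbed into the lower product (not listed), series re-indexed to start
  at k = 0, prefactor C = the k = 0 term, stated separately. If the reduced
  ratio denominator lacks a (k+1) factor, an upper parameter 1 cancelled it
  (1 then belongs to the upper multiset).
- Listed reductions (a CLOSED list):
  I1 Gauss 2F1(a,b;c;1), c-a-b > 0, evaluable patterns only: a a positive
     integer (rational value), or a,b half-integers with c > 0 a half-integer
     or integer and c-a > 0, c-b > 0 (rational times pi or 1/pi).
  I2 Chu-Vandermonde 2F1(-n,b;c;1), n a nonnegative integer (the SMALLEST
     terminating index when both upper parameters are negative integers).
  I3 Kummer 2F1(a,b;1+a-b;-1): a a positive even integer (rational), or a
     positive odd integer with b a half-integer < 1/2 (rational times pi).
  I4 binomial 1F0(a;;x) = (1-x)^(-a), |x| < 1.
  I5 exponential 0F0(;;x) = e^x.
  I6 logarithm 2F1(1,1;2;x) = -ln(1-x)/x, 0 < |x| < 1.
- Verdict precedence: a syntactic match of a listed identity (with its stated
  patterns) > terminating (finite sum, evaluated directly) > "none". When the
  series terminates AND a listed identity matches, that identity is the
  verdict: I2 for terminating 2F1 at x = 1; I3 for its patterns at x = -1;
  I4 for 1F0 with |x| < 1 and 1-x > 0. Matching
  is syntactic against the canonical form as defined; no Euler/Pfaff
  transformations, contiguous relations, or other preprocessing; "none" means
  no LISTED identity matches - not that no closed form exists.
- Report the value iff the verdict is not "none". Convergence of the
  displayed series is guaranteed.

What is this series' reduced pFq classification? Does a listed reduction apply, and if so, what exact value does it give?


Classification (C = -\frac{4}{7}): 1F0 with upper {-\frac{5}{3}}, lower {-}, argument x = -\frac{1}{3}. Verdict: the I4 binomial reduction fires (the 1F0 binomial series: exponent 5/3, x = -\frac{1}{3}). Hence: \left(-\frac{4}{7}\right) \cdot \left(\frac{4}{3}\right)^{\frac{5}{3}}.

Key step: x = -\frac{1}{3} and the parameter 4/7 appears in both the upper and lower lists and cancels.
Step ratio: r(k) = -\frac{1}{3} * (k-\frac{5}{3}) / [(k+1)] - rational; roots negated = parameters, x = -\frac{1}{3}, C = -\frac{4}{7}.


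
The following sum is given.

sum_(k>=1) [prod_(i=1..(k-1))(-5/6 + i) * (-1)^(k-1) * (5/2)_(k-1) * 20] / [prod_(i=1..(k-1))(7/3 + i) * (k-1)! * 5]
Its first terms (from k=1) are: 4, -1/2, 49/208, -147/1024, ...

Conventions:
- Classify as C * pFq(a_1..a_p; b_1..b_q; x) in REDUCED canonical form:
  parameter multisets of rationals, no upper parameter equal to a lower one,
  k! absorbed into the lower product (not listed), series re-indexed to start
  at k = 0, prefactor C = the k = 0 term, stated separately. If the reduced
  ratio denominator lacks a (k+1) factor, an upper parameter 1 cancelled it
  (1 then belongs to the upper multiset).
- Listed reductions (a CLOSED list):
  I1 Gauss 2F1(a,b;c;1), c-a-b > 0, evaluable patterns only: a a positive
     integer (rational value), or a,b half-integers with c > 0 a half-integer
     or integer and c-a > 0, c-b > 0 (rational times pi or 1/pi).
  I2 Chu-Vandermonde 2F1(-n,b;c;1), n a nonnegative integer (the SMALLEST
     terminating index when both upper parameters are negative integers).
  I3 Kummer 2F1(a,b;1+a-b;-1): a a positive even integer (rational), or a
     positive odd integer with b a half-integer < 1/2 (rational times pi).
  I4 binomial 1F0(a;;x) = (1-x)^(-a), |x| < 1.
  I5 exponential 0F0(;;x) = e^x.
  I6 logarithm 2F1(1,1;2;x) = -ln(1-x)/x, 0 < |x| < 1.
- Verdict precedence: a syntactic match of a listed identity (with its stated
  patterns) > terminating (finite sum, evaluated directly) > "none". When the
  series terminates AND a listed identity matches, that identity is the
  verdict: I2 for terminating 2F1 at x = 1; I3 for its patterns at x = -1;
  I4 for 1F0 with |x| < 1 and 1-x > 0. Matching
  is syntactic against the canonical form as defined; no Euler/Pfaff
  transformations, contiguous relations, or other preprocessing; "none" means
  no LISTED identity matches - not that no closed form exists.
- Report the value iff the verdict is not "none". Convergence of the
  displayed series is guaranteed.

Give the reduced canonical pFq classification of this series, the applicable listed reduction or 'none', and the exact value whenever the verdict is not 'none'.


At argument -1: a 2F1 with upper {1/6, 5/2}, lower {10/3}, scaled by C = 4. Verdict: none - this 2F1 at x = -1 matches no listed pattern, and upper {1/6, 5/2} holds no stopper.

The tell: with t_0 = 4, the constant factors (C = 4, x = -1) combine into one prefactor.
Adjacent-term ratio: r(k) = (-1) * (k+1/6) (k+5/2) / [(k+10/3) (k+1)] - rational in k, leading ratio (-1); with t_0 = 4, classification follows.


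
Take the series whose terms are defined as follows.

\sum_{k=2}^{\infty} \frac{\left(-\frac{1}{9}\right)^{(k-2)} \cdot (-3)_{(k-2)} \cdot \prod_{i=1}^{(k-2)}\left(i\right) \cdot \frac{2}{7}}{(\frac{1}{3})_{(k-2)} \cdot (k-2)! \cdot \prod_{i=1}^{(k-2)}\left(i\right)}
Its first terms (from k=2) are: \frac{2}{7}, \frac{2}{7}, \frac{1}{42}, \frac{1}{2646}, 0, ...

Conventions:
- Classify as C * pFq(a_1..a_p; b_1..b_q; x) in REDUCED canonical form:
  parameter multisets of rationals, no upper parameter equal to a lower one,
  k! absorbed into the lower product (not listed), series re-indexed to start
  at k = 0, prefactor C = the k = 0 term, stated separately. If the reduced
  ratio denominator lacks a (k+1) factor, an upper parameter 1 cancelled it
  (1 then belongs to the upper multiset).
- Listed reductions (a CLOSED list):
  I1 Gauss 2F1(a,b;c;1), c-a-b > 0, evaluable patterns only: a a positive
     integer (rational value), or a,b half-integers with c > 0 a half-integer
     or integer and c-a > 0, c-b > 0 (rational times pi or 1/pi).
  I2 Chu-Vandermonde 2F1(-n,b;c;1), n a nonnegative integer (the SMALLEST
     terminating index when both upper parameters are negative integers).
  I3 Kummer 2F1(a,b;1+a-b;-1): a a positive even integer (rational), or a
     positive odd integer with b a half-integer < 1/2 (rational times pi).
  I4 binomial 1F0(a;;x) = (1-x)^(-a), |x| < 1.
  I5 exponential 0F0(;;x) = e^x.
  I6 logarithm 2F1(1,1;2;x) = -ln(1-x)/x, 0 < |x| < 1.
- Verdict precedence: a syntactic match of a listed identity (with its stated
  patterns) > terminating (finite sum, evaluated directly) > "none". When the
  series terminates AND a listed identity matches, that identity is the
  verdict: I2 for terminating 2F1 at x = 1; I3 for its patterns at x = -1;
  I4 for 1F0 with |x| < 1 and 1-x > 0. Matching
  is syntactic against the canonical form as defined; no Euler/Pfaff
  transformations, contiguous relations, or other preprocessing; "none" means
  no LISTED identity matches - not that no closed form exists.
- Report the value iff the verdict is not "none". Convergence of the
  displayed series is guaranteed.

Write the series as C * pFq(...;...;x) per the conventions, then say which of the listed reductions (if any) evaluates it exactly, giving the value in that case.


Key step: with t_0 = \frac{2}{7}, the product of the first k integers (C = 2/7) is k!.
Consecutive-term ratio: r(k) = -\frac{1}{9} * (k-3) / [(k+\frac{1}{3}) (k+1)] - rational in k. x = -\frac{1}{9}; t_0 = \frac{2}{7}; negate the roots.

Prefactor \frac{2}{7}, argument -\frac{1}{9}: 1F1 with upper {-3} over lower {\frac{1}{3}}. Verdict: terminating - upper parameter -3 makes this a finite sum (last index 3), evaluated exactly. Hence: \frac{788}{1323}.


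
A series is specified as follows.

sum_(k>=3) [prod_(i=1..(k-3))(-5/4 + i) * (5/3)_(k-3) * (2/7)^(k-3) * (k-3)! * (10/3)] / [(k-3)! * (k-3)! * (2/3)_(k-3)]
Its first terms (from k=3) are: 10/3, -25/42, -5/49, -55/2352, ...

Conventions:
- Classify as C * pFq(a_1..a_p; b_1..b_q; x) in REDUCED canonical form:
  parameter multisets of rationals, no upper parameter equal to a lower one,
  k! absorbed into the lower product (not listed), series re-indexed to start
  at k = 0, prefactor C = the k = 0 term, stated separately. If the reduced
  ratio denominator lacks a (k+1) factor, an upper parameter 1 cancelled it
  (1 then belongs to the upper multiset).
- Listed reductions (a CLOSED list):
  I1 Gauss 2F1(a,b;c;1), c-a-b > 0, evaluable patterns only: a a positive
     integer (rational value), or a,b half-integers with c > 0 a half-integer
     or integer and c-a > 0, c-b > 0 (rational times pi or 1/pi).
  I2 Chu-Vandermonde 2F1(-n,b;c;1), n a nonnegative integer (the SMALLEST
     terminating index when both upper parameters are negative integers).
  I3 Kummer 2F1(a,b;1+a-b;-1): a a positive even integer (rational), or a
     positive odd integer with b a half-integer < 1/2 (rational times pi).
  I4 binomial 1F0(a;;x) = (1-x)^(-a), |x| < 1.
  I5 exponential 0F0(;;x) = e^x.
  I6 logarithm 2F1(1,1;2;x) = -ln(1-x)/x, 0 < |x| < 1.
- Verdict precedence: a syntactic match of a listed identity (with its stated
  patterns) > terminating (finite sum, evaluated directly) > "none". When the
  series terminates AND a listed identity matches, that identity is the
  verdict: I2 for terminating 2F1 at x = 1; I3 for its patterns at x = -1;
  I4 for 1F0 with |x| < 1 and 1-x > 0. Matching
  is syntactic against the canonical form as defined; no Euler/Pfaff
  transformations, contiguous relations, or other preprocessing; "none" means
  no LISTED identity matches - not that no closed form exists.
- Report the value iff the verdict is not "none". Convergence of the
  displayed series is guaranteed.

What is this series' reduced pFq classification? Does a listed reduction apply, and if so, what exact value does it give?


Reduced: x = 2/7, 2F1, upper = {-1/4, 5/3}, lower = {2/3}, C = 10/3. Verdict: none. A 2F1 with upper {-1/4, 5/3} fits none of I1-I6 at x = 2/7; the sum runs forever.

Key step: x = (2/7) and the factorial ratio (C = 10/3) (k+a-1)!/(a-1)! is a rising factorial (a)_k.
Consecutive-term ratio: r(k) = (2/7) * (k-1/4) (k+5/3) / [(k+2/3) (k+1)] - rational in k. x = (2/7); t_0 = 10/3; negate the roots.


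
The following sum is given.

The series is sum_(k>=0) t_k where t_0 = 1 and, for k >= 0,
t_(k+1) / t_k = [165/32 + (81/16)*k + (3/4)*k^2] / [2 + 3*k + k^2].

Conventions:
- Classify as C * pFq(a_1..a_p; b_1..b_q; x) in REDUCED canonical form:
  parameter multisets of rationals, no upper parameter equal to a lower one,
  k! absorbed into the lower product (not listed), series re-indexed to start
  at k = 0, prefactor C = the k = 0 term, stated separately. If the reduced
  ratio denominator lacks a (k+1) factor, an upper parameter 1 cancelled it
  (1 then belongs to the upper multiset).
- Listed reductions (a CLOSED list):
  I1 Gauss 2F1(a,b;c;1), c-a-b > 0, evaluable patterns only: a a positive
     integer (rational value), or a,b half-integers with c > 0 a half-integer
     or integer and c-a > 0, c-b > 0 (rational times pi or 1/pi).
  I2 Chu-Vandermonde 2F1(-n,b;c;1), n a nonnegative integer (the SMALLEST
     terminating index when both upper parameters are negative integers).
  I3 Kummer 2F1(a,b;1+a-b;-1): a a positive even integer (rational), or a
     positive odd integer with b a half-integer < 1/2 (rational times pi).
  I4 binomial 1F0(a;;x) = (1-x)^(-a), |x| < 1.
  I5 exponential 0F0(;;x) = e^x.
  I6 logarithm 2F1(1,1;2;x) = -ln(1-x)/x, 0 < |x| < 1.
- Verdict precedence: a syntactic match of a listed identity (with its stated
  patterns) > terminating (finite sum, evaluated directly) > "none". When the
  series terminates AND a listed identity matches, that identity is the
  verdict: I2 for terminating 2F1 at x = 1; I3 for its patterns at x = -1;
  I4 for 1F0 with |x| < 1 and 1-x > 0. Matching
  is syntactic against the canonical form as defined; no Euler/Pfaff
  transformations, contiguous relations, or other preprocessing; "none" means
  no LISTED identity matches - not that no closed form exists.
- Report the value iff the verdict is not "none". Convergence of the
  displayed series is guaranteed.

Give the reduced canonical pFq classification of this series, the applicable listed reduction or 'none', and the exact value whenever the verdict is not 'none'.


This is 1 * 2F1(5/4, 11/2; 2; 3/4) in reduced canonical form. Verdict: no listed reduction: x = 3/4 and upper {5/4, 11/2} fail every I1-I6 pattern.

First insight: with t_0 = 1, roots of the ratio polynomials (C = 1) are the negated parameters.
Consecutive-term ratio: r(k) = (3/4) * (k+5/4) (k+11/2) / [(k+2) (k+1)] - poly over poly, x = (3/4) from leading terms; C = 1 at k = 0.
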